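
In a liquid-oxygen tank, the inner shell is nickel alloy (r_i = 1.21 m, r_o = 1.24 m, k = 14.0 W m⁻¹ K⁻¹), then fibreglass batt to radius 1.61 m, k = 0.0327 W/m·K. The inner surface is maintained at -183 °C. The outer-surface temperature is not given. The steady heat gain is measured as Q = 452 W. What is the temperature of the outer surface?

T_out = 20.9 °C

Series resistances:
  R_nickel alloy = (1/1.21 − 1/1.24)/(4πk) = 0.01999/(4π·14.0) = 1.137×10^-4 K/W
  R_fibreglass batt = (1/1.24 − 1/1.61)/(4πk) = 0.1853/(4π·0.0327) = 0.4510 K/W
ΣR = 0.4511 K/W
ΔT = Q·ΣR = 452 × 0.4511 = 203.9 K
Heat flows inward, so T_out = T_in + ΔT = -183 + 203.9 = 20.9 °C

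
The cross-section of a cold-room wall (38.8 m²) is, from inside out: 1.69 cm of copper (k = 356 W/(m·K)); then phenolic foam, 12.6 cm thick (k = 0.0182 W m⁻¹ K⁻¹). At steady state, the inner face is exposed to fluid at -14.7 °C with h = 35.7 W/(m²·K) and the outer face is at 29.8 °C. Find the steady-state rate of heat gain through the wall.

Treat each layer as a resistance in series:
  R_conv,in = 1/(hA) = 1/(35.7·38.8) = 7.219×10^-4 K/W
  R_copper = L/(kA) = 0.0169/(356·38.8) = 1.224×10^-6 K/W
  R_phenolic foam = L/(kA) = 0.126/(0.0182·38.8) = 0.1784 K/W
ΣR = 7.219×10^-4 + 1.224×10^-6 + 0.1784 = 0.1791 K/W
Q = ΔT/ΣR = (-14.7 °C − 29.8 °C)/0.1791 = -248 W
(Negative Q ⇒ heat flows inward; heat gain = 248 W.)

Q = 248 W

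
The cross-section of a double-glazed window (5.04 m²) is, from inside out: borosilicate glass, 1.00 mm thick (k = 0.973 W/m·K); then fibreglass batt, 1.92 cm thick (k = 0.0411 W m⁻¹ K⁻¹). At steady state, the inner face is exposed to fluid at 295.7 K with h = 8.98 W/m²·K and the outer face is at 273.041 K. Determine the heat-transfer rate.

Q = 197 W

Series thermal resistances, inner to outer:
  R_conv,in = 1/(hA) = 1/(8.98·5.04) = 0.02209 K/W
  R_borosilicate glass = L/(kA) = 0.00100/(0.973·5.04) = 2.039×10^-4 K/W
  R_fibreglass batt = L/(kA) = 0.0192/(0.0411·5.04) = 0.09269 K/W
ΣR = 0.02209 + 2.039×10^-4 + 0.09269 = 0.1150 K/W
Q = ΔT/ΣR = (295.7 K − 273.041 K)/0.1150 = 197 W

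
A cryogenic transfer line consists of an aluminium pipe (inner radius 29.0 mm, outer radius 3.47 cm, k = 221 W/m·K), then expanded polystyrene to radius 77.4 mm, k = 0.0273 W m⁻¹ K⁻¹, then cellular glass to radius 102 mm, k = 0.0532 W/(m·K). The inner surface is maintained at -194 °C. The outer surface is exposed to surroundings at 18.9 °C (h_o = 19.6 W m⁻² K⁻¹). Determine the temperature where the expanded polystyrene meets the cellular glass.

T = -15.6 °C

Series thermal resistances, inner to outer:
  R'_aluminium = ln(0.0347/0.0290)/(2πk) = 0.1794/(2π·221) = 1.292×10^-4 m·K/W
  R'_expanded polystyrene = ln(0.0774/0.0347)/(2πk) = 0.8022/(2π·0.0273) = 4.677 m·K/W
  R'_cellular glass = ln(0.102/0.0774)/(2πk) = 0.2760/(2π·0.0532) = 0.8256 m·K/W
  R'_conv,out = 1/(2πr h) = 1/(2π·0.102·19.6) = 0.07961 m·K/W
ΣR = 1.292×10^-4 + 4.677 + 0.8256 + 0.07961 = 5.582 m·K/W
Q' = ΔT/ΣR = (-194 °C − 18.9 °C)/5.582 = -38.14 W/m
From the inner boundary to the expanded polystyrene/cellular glass interface, ΣR_partial = 4.677 m·K/W.
T_interface = T_in − Q'·ΣR_partial = -194 °C − (-38.14)(4.677) = -15.6 °C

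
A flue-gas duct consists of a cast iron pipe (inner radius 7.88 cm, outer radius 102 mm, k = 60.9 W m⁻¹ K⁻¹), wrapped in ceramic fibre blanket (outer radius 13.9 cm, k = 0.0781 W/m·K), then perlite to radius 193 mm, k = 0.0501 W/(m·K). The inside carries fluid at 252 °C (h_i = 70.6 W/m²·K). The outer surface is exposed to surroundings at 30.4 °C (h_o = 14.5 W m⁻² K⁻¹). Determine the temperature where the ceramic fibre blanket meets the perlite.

T = 169 °C

Series thermal resistances, inner to outer:
  R'_conv,in = 1/(2πr h) = 1/(2π·0.0788·70.6) = 0.02861 m·K/W
  R'_cast iron = ln(0.102/0.0788)/(2πk) = 0.2581/(2π·60.9) = 6.744×10^-4 m·K/W
  R'_ceramic fibre blanket = ln(0.139/0.102)/(2πk) = 0.3095/(2π·0.0781) = 0.6307 m·K/W
  R'_perlite = ln(0.193/0.139)/(2πk) = 0.3282/(2π·0.0501) = 1.043 m·K/W
  R'_conv,out = 1/(2πr h) = 1/(2π·0.193·14.5) = 0.05687 m·K/W
ΣR = 0.02861 + 6.744×10^-4 + 0.6307 + 1.043 + 0.05687 = 1.760 m·K/W
Q' = ΔT/ΣR = (252 °C − 30.4 °C)/1.760 = 125.9 W/m
From the inner boundary to the ceramic fibre blanket/perlite interface, ΣR_partial = 0.6600 m·K/W.
T_interface = T_in − Q'·ΣR_partial = 252 °C − (125.9)(0.6600) = 169 °C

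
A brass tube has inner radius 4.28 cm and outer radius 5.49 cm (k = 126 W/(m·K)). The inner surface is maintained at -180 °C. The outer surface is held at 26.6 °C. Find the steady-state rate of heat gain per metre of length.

Q' = 2πk·ΔT/ln(r₂/r₁) = 2π × 126 × 206.6 / ln(0.0549/0.0428) = 6.57×10^5 W/m

Q' = 657 kW/m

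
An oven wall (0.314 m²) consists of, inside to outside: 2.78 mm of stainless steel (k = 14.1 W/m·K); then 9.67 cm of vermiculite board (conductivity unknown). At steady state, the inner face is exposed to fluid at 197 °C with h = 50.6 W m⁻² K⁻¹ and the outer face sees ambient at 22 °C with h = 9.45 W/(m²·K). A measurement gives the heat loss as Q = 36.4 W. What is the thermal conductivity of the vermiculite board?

k = 0.0699 W/m·K

ΣR = ΔT/Q = |197 − 22|/36.4 = 4.808 K/W
Known resistances:
  R_conv,in = 1/(hA) = 1/(50.6·0.314) = 0.06294 K/W
  R_stainless steel = L/(kA) = 0.00278/(14.1·0.314) = 6.279×10^-4 K/W
  R_conv,out = 1/(hA) = 1/(9.45·0.314) = 0.3370 K/W
R_vermiculite board = ΣR − ΣR_known = 4.808 − 0.4006 = 4.407 K/W
L/(kA) = 4.407 ⇒ k = 0.0967/(4.407·0.314) = 0.0699 W/m·K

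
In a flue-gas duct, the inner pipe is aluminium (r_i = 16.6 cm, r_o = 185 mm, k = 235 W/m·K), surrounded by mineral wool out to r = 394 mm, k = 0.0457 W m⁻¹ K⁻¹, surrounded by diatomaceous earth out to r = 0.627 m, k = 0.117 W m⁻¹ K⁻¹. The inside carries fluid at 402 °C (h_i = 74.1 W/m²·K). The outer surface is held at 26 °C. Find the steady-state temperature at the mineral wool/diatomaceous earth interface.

Resistance network (inner→outer):
  R'_conv,in = 1/(2πr h) = 1/(2π·0.166·74.1) = 0.01294 m·K/W
  R'_aluminium = ln(0.185/0.166)/(2πk) = 0.1084/(2π·235) = 7.339×10^-5 m·K/W
  R'_mineral wool = ln(0.394/0.185)/(2πk) = 0.7560/(2π·0.0457) = 2.633 m·K/W
  R'_diatomaceous earth = ln(0.627/0.394)/(2πk) = 0.4646/(2π·0.117) = 0.6320 m·K/W
ΣR = 0.01294 + 7.339×10^-5 + 2.633 + 0.6320 = 3.278 m·K/W
Q' = ΔT/ΣR = (402 °C − 26 °C)/3.278 = 114.7 W/m
From the inner boundary to the mineral wool/diatomaceous earth interface, ΣR_partial = 2.646 m·K/W.
T_interface = T_in − Q'·ΣR_partial = 402 °C − (114.7)(2.646) = 98.5 °C

T = 98.5 °C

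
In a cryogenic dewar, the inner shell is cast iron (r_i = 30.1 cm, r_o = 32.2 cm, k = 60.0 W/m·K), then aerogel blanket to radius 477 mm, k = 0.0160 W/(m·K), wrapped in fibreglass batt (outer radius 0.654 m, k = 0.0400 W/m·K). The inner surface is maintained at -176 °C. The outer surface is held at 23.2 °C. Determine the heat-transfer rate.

Resistance network (inner→outer):
  R_cast iron = (1/0.301 − 1/0.322)/(4πk) = 0.2167/(4π·60.0) = 2.874×10^-4 K/W
  R_aerogel blanket = (1/0.322 − 1/0.477)/(4πk) = 1.009/(4π·0.0160) = 5.019 K/W
  R_fibreglass batt = (1/0.477 − 1/0.654)/(4πk) = 0.5674/(4π·0.0400) = 1.129 K/W
ΣR = 2.874×10^-4 + 5.019 + 1.129 = 6.148 K/W
Q = ΔT/ΣR = (-176 °C − 23.2 °C)/6.148 = -32.4 W
(Negative Q ⇒ heat flows inward; heat gain = 32.4 W.)

Q = 32.4 W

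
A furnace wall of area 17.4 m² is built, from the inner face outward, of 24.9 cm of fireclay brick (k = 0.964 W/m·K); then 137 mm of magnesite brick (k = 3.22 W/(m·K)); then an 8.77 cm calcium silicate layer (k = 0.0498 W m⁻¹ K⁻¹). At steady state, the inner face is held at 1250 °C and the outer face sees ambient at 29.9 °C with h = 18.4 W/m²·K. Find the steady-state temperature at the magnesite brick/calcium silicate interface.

T = 1077 °C

Treat each layer as a resistance in series:
  R_fireclay brick = L/(kA) = 0.249/(0.964·17.4) = 0.01484 K/W
  R_magnesite brick = L/(kA) = 0.137/(3.22·17.4) = 0.002445 K/W
  R_calcium silicate = L/(kA) = 0.0877/(0.0498·17.4) = 0.1012 K/W
  R_conv,out = 1/(hA) = 1/(18.4·17.4) = 0.003123 K/W
ΣR = 0.01484 + 0.002445 + 0.1012 + 0.003123 = 0.1216 K/W
Q = ΔT/ΣR = (1250 °C − 29.9 °C)/0.1216 = 10030 W
From the inner boundary to the magnesite brick/calcium silicate interface, ΣR_partial = 0.01729 K/W.
T_interface = T_in − Q·ΣR_partial = 1250 °C − (10030)(0.01729) = 1077 °C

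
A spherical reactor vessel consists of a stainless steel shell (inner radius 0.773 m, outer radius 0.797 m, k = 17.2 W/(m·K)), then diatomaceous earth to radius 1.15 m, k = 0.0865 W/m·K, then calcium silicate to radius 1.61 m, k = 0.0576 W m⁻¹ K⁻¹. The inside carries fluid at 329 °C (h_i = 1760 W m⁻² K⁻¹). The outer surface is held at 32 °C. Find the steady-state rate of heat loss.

Q = 426 W

Resistance network (inner→outer):
  R_conv,in = 1/(4πr²h) = 1/(4π·0.773²·1760) = 7.567×10^-5 K/W
  R_stainless steel = (1/0.773 − 1/0.797)/(4πk) = 0.03896/(4π·17.2) = 1.802×10^-4 K/W
  R_diatomaceous earth = (1/0.797 − 1/1.15)/(4πk) = 0.3851/(4π·0.0865) = 0.3543 K/W
  R_calcium silicate = (1/1.15 − 1/1.61)/(4πk) = 0.2484/(4π·0.0576) = 0.3432 K/W
ΣR = 7.567×10^-5 + 1.802×10^-4 + 0.3543 + 0.3432 = 0.6978 K/W
Q = ΔT/ΣR = (329 °C − 32 °C)/0.6978 = 426 W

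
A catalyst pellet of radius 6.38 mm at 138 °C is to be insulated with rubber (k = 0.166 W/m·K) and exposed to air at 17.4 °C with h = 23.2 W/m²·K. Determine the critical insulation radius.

r_cr = 1.43 cm

For a sphere, r_cr = 2k_ins/h = 2·0.166/23.2 = 0.0143 m = 1.43 cm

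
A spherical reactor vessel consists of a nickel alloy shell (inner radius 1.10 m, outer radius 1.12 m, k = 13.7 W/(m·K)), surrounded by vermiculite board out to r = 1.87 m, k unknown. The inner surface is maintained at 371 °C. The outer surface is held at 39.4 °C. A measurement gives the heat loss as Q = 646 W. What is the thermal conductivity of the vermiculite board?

ΣR = ΔT/Q = |371 − 39.4|/646 = 0.5133 K/W
Known resistances:
  R_nickel alloy = (1/1.10 − 1/1.12)/(4πk) = 0.01623/(4π·13.7) = 9.430×10^-5 K/W
R_vermiculite board = ΣR − ΣR_known = 0.5133 − 9.430×10^-5 = 0.5132 K/W
(1/r₁−1/r₂)/(4πk) = 0.5132 ⇒ k = 0.3581/(4π·0.5132) = 0.0555 W/m·K

k = 0.0555 W/m·K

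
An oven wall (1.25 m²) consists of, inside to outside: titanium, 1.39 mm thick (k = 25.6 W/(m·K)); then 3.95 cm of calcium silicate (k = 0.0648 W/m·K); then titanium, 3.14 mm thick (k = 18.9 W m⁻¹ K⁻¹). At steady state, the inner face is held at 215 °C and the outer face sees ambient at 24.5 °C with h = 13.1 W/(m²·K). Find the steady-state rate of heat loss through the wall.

Series thermal resistances, inner to outer:
  R_titanium = L/(kA) = 0.00139/(25.6·1.25) = 4.344×10^-5 K/W
  R_calcium silicate = L/(kA) = 0.0395/(0.0648·1.25) = 0.4877 K/W
  R_titanium = L/(kA) = 0.00314/(18.9·1.25) = 1.329×10^-4 K/W
  R_conv,out = 1/(hA) = 1/(13.1·1.25) = 0.06107 K/W
ΣR = 4.344×10^-5 + 0.4877 + 1.329×10^-4 + 0.06107 = 0.5489 K/W
Q = ΔT/ΣR = (215 °C − 24.5 °C)/0.5489 = 347 W

Q = 347 W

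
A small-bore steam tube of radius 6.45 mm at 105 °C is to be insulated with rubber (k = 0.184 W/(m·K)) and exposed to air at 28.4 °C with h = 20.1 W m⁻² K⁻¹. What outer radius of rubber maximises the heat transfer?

r_cr = 0.915 cm

For a cylinder, r_cr = k_ins/h = 0.184/20.1 = 0.00915 m = 0.915 cm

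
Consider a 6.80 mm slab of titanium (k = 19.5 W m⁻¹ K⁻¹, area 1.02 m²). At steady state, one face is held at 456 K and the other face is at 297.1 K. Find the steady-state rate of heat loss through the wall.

Q = kA·ΔT/L = 19.5 × 1.02 × |456 K − 297.1 K| / 0.00680 = 4.65×10^5 W

Q = 4.65×10^5 W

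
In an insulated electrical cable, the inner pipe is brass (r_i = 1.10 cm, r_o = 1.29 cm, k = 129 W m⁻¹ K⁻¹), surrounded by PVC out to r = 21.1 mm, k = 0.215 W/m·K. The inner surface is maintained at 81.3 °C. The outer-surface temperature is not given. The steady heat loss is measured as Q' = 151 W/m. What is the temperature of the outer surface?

Sum the resistances:
  R'_brass = ln(0.0129/0.0110)/(2πk) = 0.1593/(2π·129) = 1.966×10^-4 m·K/W
  R'_PVC = ln(0.0211/0.0129)/(2πk) = 0.4920/(2π·0.215) = 0.3642 m·K/W
ΣR = 0.3644 m·K/W
ΔT = Q'·ΣR = 151 × 0.3644 = 55.02 K
Heat flows outward, so T_out = T_in − ΔT = 81.3 − 55.02 = 26.3 °C

T_out = 26.3 °C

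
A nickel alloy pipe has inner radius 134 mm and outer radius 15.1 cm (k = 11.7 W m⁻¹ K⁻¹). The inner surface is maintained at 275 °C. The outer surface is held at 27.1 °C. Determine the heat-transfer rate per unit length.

Q' = 153 kW/m

Q' = 2πk·ΔT/ln(r₂/r₁) = 2π × 11.7 × 247.9 / ln(0.151/0.134) = 1.53×10^5 W/m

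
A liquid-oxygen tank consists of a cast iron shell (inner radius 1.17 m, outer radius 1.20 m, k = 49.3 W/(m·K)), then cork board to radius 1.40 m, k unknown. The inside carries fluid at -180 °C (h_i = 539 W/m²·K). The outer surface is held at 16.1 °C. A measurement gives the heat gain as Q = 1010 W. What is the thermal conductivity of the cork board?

k = 0.0488 W/m·K

ΣR = ΔT/Q = |-180 − 16.1|/1010 = 0.1942 K/W
Known resistances:
  R_conv,in = 1/(4πr²h) = 1/(4π·1.17²·539) = 1.079×10^-4 K/W
  R_cast iron = (1/1.17 − 1/1.20)/(4πk) = 0.02137/(4π·49.3) = 3.449×10^-5 K/W
R_cork board = ΣR − ΣR_known = 0.1942 − 1.424×10^-4 = 0.1941 K/W
(1/r₁−1/r₂)/(4πk) = 0.1941 ⇒ k = 0.1190/(4π·0.1941) = 0.0488 W/m·K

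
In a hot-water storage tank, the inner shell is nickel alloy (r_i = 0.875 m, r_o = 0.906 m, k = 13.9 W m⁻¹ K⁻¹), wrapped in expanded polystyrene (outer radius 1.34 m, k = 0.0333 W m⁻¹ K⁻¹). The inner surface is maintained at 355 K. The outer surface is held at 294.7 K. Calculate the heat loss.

Series thermal resistances, inner to outer:
  R_nickel alloy = (1/0.875 − 1/0.906)/(4πk) = 0.03910/(4π·13.9) = 2.239×10^-4 K/W
  R_expanded polystyrene = (1/0.906 − 1/1.34)/(4πk) = 0.3575/(4π·0.0333) = 0.8543 K/W
ΣR = 2.239×10^-4 + 0.8543 = 0.8545 K/W
Q = ΔT/ΣR = (355 K − 294.7 K)/0.8545 = 70.6 W

Q = 70.6 W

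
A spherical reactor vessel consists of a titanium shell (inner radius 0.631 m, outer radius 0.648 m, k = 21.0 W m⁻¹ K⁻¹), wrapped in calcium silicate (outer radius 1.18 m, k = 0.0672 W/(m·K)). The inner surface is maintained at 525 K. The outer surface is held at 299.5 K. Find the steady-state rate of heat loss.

Q = 274 W

Treat each layer as a resistance in series:
  R_titanium = (1/0.631 − 1/0.648)/(4πk) = 0.04158/(4π·21.0) = 1.575×10^-4 K/W
  R_calcium silicate = (1/0.648 − 1/1.18)/(4πk) = 0.6958/(4π·0.0672) = 0.8239 K/W
ΣR = 1.575×10^-4 + 0.8239 = 0.8241 K/W
Q = ΔT/ΣR = (525 K − 299.5 K)/0.8241 = 274 W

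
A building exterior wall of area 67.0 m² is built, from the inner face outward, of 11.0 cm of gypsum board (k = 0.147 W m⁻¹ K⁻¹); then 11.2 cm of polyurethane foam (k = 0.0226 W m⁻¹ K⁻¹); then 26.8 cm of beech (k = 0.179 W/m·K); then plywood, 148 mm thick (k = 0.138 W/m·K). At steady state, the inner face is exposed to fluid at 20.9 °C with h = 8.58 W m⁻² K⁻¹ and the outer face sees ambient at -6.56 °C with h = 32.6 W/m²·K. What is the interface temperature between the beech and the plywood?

Treat each layer as a resistance in series:
  R_conv,in = 1/(hA) = 1/(8.58·67.0) = 0.001740 K/W
  R_gypsum board = L/(kA) = 0.110/(0.147·67.0) = 0.01117 K/W
  R_polyurethane foam = L/(kA) = 0.112/(0.0226·67.0) = 0.07397 K/W
  R_beech = L/(kA) = 0.268/(0.179·67.0) = 0.02235 K/W
  R_plywood = L/(kA) = 0.148/(0.138·67.0) = 0.01601 K/W
  R_conv,out = 1/(hA) = 1/(32.6·67.0) = 4.578×10^-4 K/W
ΣR = 0.001740 + 0.01117 + 0.07397 + 0.02235 + 0.01601 + 4.578×10^-4 = 0.1257 K/W
Q = ΔT/ΣR = (20.9 °C − -6.56 °C)/0.1257 = 218.5 W
From the inner boundary to the beech/plywood interface, ΣR_partial = 0.1092 K/W.
T_interface = T_in − Q·ΣR_partial = 20.9 °C − (218.5)(0.1092) = -2.96 °C

T = -2.96 °C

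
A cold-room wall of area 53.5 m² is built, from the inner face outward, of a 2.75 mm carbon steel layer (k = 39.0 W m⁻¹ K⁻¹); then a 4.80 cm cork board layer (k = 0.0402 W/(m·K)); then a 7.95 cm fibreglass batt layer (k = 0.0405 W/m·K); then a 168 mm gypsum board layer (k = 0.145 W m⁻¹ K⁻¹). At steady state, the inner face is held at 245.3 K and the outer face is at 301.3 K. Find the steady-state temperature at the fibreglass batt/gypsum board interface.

T = 286.3 K

Treat each layer as a resistance in series:
  R_carbon steel = L/(kA) = 0.00275/(39.0·53.5) = 1.318×10^-6 K/W
  R_cork board = L/(kA) = 0.0480/(0.0402·53.5) = 0.02232 K/W
  R_fibreglass batt = L/(kA) = 0.0795/(0.0405·53.5) = 0.03669 K/W
  R_gypsum board = L/(kA) = 0.168/(0.145·53.5) = 0.02166 K/W
ΣR = 1.318×10^-6 + 0.02232 + 0.03669 + 0.02166 = 0.08067 K/W
Q = ΔT/ΣR = (245.3 K − 301.3 K)/0.08067 = -694.2 W
From the inner boundary to the fibreglass batt/gypsum board interface, ΣR_partial = 0.05901 K/W.
T_interface = T_in − Q·ΣR_partial = 245.3 K − (-694.2)(0.05901) = 286.3 K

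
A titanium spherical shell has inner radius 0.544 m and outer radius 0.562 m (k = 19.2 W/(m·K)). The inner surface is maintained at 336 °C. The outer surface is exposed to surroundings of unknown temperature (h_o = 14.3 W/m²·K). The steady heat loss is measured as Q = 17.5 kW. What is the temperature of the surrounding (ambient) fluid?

T_out = 23.4 °C

Series resistances:
  R_titanium = (1/0.544 − 1/0.562)/(4πk) = 0.05888/(4π·19.2) = 2.440×10^-4 K/W
  R_conv,out = 1/(4πr²h) = 1/(4π·0.562²·14.3) = 0.01762 K/W
ΣR = 0.01786 K/W
ΔT = Q·ΣR = 17500 × 0.01786 = 312.6 K
Heat flows outward, so T_out = T_in − ΔT = 336 − 312.6 = 23.4 °C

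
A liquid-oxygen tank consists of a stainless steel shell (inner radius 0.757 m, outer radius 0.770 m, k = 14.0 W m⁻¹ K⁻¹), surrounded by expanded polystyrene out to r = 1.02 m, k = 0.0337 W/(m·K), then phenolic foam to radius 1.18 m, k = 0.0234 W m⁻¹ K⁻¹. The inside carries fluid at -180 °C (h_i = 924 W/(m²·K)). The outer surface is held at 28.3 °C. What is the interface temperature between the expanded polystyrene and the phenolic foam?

T = -49.9 °C

Treat each layer as a resistance in series:
  R_conv,in = 1/(4πr²h) = 1/(4π·0.757²·924) = 1.503×10^-4 K/W
  R_stainless steel = (1/0.757 − 1/0.770)/(4πk) = 0.02230/(4π·14.0) = 1.268×10^-4 K/W
  R_expanded polystyrene = (1/0.770 − 1/1.02)/(4πk) = 0.3183/(4π·0.0337) = 0.7516 K/W
  R_phenolic foam = (1/1.02 − 1/1.18)/(4πk) = 0.1329/(4π·0.0234) = 0.4521 K/W
ΣR = 1.503×10^-4 + 1.268×10^-4 + 0.7516 + 0.4521 = 1.204 K/W
Q = ΔT/ΣR = (-180 °C − 28.3 °C)/1.204 = -173.0 W
From the inner boundary to the expanded polystyrene/phenolic foam interface, ΣR_partial = 0.7519 K/W.
T_interface = T_in − Q·ΣR_partial = -180 °C − (-173.0)(0.7519) = -49.9 °C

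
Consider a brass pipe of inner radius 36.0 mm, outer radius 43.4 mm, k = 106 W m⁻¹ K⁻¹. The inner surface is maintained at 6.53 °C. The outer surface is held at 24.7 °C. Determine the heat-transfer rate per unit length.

Q' = 2πk·ΔT/ln(r₂/r₁) = 2π × 106 × 18.17 / ln(0.0434/0.0360) = 64700 W/m

Q' = 64.7 kW/m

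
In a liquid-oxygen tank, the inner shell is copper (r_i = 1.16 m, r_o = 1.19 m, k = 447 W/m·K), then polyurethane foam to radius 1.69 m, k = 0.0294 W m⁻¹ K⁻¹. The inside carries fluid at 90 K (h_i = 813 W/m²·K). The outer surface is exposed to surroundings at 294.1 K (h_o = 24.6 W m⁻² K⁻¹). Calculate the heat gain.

Resistance network (inner→outer):
  R_conv,in = 1/(4πr²h) = 1/(4π·1.16²·813) = 7.274×10^-5 K/W
  R_copper = (1/1.16 − 1/1.19)/(4πk) = 0.02173/(4π·447) = 3.869×10^-6 K/W
  R_polyurethane foam = (1/1.19 − 1/1.69)/(4πk) = 0.2486/(4π·0.0294) = 0.6729 K/W
  R_conv,out = 1/(4πr²h) = 1/(4π·1.69²·24.6) = 0.001133 K/W
ΣR = 7.274×10^-5 + 3.869×10^-6 + 0.6729 + 0.001133 = 0.6741 K/W
Q = ΔT/ΣR = (90 K − 294.1 K)/0.6741 = -303 W
(Negative Q ⇒ heat flows inward; heat gain = 303 W.)

Q = 303 W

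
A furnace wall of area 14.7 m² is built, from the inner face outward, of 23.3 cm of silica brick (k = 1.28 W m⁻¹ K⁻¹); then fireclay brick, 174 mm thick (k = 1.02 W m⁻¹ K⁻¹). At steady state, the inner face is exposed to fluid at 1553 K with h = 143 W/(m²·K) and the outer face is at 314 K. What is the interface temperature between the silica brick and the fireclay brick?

Series thermal resistances, inner to outer:
  R_conv,in = 1/(hA) = 1/(143·14.7) = 4.757×10^-4 K/W
  R_silica brick = L/(kA) = 0.233/(1.28·14.7) = 0.01238 K/W
  R_fireclay brick = L/(kA) = 0.174/(1.02·14.7) = 0.01160 K/W
ΣR = 4.757×10^-4 + 0.01238 + 0.01160 = 0.02446 K/W
Q = ΔT/ΣR = (1553 K − 314 K)/0.02446 = 50650 W
From the inner boundary to the silica brick/fireclay brick interface, ΣR_partial = 0.01286 K/W.
T_interface = T_in − Q·ΣR_partial = 1553 K − (50650)(0.01286) = 902 K

T = 902 K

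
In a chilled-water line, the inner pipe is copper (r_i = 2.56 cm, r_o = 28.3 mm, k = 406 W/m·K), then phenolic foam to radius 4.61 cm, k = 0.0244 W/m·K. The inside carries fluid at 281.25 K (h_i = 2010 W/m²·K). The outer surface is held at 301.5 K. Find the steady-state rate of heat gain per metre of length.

Q' = 6.36 W/m

Resistance network (inner→outer):
  R'_conv,in = 1/(2πr h) = 1/(2π·0.0256·2010) = 0.003093 m·K/W
  R'_copper = ln(0.0283/0.0256)/(2πk) = 0.1003/(2π·406) = 3.931×10^-5 m·K/W
  R'_phenolic foam = ln(0.0461/0.0283)/(2πk) = 0.4880/(2π·0.0244) = 3.183 m·K/W
ΣR = 0.003093 + 3.931×10^-5 + 3.183 = 3.186 m·K/W
Q' = ΔT/ΣR = (281.25 K − 301.5 K)/3.186 = -6.36 W/m
(Negative Q' ⇒ heat flows inward; heat gain = 6.36 W/m.)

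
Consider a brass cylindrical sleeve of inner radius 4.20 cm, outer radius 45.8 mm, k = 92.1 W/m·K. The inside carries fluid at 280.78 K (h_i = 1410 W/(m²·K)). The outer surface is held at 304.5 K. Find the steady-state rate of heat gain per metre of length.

Resistance network (inner→outer):
  R'_conv,in = 1/(2πr h) = 1/(2π·0.0420·1410) = 0.002688 m·K/W
  R'_brass = ln(0.0458/0.0420)/(2πk) = 0.08661/(2π·92.1) = 1.497×10^-4 m·K/W
ΣR = 0.002688 + 1.497×10^-4 = 0.002838 m·K/W
Q' = ΔT/ΣR = (280.78 K − 304.5 K)/0.002838 = -8360 W/m
(Negative Q' ⇒ heat flows inward; heat gain = 8360 W/m.)

Q' = 8.36 kW/m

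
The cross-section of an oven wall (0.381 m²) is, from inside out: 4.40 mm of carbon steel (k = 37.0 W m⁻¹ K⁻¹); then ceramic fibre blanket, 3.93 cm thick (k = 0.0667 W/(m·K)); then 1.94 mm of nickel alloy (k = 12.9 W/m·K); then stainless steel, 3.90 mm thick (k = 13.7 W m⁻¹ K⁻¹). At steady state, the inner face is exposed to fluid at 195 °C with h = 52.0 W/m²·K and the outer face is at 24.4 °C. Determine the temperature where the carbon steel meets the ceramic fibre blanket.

T = 190 °C

Treat each layer as a resistance in series:
  R_conv,in = 1/(hA) = 1/(52.0·0.381) = 0.05047 K/W
  R_carbon steel = L/(kA) = 0.00440/(37.0·0.381) = 3.121×10^-4 K/W
  R_ceramic fibre blanket = L/(kA) = 0.0393/(0.0667·0.381) = 1.546 K/W
  R_nickel alloy = L/(kA) = 0.00194/(12.9·0.381) = 3.947×10^-4 K/W
  R_stainless steel = L/(kA) = 0.00390/(13.7·0.381) = 7.472×10^-4 K/W
ΣR = 0.05047 + 3.121×10^-4 + 1.546 + 3.947×10^-4 + 7.472×10^-4 = 1.598 K/W
Q = ΔT/ΣR = (195 °C − 24.4 °C)/1.598 = 106.8 W
From the inner boundary to the carbon steel/ceramic fibre blanket interface, ΣR_partial = 0.05078 K/W.
T_interface = T_in − Q·ΣR_partial = 195 °C − (106.8)(0.05078) = 190 °C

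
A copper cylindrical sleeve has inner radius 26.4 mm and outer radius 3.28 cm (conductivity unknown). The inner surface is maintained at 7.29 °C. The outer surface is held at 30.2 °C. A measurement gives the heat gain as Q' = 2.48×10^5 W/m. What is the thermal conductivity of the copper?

ΣR = ΔT/Q' = |7.29 − 30.2|/2.48×10^5 = 9.238×10^-5 m·K/W
ln(r₂/r₁)/(2πk) = 9.238×10^-5 ⇒ k = 0.2171/(2π·9.238×10^-5) = 374 W/m·K

k = 374 W/m·K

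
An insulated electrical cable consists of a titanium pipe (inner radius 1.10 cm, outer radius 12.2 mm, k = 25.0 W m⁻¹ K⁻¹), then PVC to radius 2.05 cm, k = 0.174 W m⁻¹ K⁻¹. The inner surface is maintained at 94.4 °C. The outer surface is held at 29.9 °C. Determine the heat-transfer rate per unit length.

Q' = 136 W/m

Treat each layer as a resistance in series:
  R'_titanium = ln(0.0122/0.0110)/(2πk) = 0.1035/(2π·25.0) = 6.592×10^-4 m·K/W
  R'_PVC = ln(0.0205/0.0122)/(2πk) = 0.5190/(2π·0.174) = 0.4747 m·K/W
ΣR = 6.592×10^-4 + 0.4747 = 0.4754 m·K/W
Q' = ΔT/ΣR = (94.4 °C − 29.9 °C)/0.4754 = 136 W/m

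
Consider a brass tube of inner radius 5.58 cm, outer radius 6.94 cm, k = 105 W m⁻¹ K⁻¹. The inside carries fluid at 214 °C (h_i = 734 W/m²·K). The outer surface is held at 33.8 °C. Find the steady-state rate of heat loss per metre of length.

Q' = 42.7 kW/m

Series thermal resistances, inner to outer:
  R'_conv,in = 1/(2πr h) = 1/(2π·0.0558·734) = 0.003886 m·K/W
  R'_brass = ln(0.0694/0.0558)/(2πk) = 0.2181/(2π·105) = 3.306×10^-4 m·K/W
ΣR = 0.003886 + 3.306×10^-4 = 0.004217 m·K/W
Q' = ΔT/ΣR = (214 °C − 33.8 °C)/0.004217 = 42700 W/m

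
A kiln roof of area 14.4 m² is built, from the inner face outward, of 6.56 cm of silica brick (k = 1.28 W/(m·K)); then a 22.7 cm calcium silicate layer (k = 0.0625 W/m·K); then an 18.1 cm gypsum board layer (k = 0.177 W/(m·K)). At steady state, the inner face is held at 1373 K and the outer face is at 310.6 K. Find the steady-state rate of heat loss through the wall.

Resistance network (inner→outer):
  R_silica brick = L/(kA) = 0.0656/(1.28·14.4) = 0.003559 K/W
  R_calcium silicate = L/(kA) = 0.227/(0.0625·14.4) = 0.2522 K/W
  R_gypsum board = L/(kA) = 0.181/(0.177·14.4) = 0.07101 K/W
ΣR = 0.003559 + 0.2522 + 0.07101 = 0.3268 K/W
Q = ΔT/ΣR = (1373 K − 310.6 K)/0.3268 = 3250 W

Q = 3.25 kW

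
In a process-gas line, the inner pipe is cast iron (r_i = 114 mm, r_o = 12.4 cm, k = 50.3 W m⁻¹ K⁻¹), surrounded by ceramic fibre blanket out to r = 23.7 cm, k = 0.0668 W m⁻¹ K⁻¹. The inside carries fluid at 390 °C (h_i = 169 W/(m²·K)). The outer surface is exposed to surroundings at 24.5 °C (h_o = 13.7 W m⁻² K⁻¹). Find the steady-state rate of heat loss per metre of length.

Treat each layer as a resistance in series:
  R'_conv,in = 1/(2πr h) = 1/(2π·0.114·169) = 0.008261 m·K/W
  R'_cast iron = ln(0.124/0.114)/(2πk) = 0.08408/(2π·50.3) = 2.660×10^-4 m·K/W
  R'_ceramic fibre blanket = ln(0.237/0.124)/(2πk) = 0.6478/(2π·0.0668) = 1.543 m·K/W
  R'_conv,out = 1/(2πr h) = 1/(2π·0.237·13.7) = 0.04902 m·K/W
ΣR = 0.008261 + 2.660×10^-4 + 1.543 + 0.04902 = 1.601 m·K/W
Q' = ΔT/ΣR = (390 °C − 24.5 °C)/1.601 = 228 W/m

Q' = 228 W/m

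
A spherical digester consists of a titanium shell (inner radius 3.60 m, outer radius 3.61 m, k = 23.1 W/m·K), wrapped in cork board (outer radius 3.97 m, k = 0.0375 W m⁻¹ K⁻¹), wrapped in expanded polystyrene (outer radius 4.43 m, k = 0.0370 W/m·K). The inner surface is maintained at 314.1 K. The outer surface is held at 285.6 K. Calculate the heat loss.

Series thermal resistances, inner to outer:
  R_titanium = (1/3.60 − 1/3.61)/(4πk) = 7.695×10^-4/(4π·23.1) = 2.651×10^-6 K/W
  R_cork board = (1/3.61 − 1/3.97)/(4πk) = 0.02512/(4π·0.0375) = 0.05330 K/W
  R_expanded polystyrene = (1/3.97 − 1/4.43)/(4πk) = 0.02616/(4π·0.0370) = 0.05625 K/W
ΣR = 2.651×10^-6 + 0.05330 + 0.05625 = 0.1096 K/W
Q = ΔT/ΣR = (314.1 K − 285.6 K)/0.1096 = 260 W

Q = 260 W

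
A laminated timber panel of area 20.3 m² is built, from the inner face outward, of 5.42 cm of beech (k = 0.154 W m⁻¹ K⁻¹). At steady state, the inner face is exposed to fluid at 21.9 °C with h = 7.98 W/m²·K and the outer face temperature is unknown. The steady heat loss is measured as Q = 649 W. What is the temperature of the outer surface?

Series resistances:
  R_conv,in = 1/(hA) = 1/(7.98·20.3) = 0.006173 K/W
  R_beech = L/(kA) = 0.0542/(0.154·20.3) = 0.01734 K/W
ΣR = 0.02351 K/W
ΔT = Q·ΣR = 649 × 0.02351 = 15.26 K
Heat flows outward, so T_out = T_in − ΔT = 21.9 − 15.26 = 6.64 °C

T_out = 6.64 °C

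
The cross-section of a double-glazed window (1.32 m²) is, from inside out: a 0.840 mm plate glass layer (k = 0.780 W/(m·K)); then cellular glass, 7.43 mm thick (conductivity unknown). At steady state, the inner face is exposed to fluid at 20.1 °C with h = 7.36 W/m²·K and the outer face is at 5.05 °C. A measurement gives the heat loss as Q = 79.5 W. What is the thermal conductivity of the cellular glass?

k = 0.0658 W/m·K

ΣR = ΔT/Q = |20.1 − 5.05|/79.5 = 0.1893 K/W
Known resistances:
  R_conv,in = 1/(hA) = 1/(7.36·1.32) = 0.1029 K/W
  R_plate glass = L/(kA) = 8.40×10^-4/(0.780·1.32) = 8.159×10^-4 K/W
R_cellular glass = ΣR − ΣR_known = 0.1893 − 0.1037 = 0.08560 K/W
L/(kA) = 0.08560 ⇒ k = 0.00743/(0.08560·1.32) = 0.0658 W/m·K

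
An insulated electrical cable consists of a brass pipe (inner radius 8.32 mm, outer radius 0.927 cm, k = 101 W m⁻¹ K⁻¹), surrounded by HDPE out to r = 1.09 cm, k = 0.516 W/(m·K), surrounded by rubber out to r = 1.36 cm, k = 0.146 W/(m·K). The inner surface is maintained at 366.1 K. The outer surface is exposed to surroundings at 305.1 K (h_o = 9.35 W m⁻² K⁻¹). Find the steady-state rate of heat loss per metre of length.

Q' = 39.5 W/m

Resistance network (inner→outer):
  R'_brass = ln(0.00927/0.00832)/(2πk) = 0.1081/(2π·101) = 1.704×10^-4 m·K/W
  R'_HDPE = ln(0.0109/0.00927)/(2πk) = 0.1620/(2π·0.516) = 0.04996 m·K/W
  R'_rubber = ln(0.0136/0.0109)/(2πk) = 0.2213/(2π·0.146) = 0.2412 m·K/W
  R'_conv,out = 1/(2πr h) = 1/(2π·0.0136·9.35) = 1.252 m·K/W
ΣR = 1.704×10^-4 + 0.04996 + 0.2412 + 1.252 = 1.543 m·K/W
Q' = ΔT/ΣR = (366.1 K − 305.1 K)/1.543 = 39.5 W/m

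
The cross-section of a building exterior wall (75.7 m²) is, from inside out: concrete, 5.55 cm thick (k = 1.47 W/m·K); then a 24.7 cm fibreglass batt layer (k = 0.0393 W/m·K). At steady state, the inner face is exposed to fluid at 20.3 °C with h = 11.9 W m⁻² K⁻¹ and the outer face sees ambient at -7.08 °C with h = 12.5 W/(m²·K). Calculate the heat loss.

Series thermal resistances, inner to outer:
  R_conv,in = 1/(hA) = 1/(11.9·75.7) = 0.001110 K/W
  R_concrete = L/(kA) = 0.0555/(1.47·75.7) = 4.987×10^-4 K/W
  R_fibreglass batt = L/(kA) = 0.247/(0.0393·75.7) = 0.08302 K/W
  R_conv,out = 1/(hA) = 1/(12.5·75.7) = 0.001057 K/W
ΣR = 0.001110 + 4.987×10^-4 + 0.08302 + 0.001057 = 0.08569 K/W
Q = ΔT/ΣR = (20.3 °C − -7.08 °C)/0.08569 = 320 W

Q = 320 W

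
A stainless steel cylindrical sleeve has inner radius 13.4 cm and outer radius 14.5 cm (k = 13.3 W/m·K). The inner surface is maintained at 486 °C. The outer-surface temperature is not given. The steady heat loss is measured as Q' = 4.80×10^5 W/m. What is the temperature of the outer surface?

Series resistances:
  R'_stainless steel = ln(0.145/0.134)/(2πk) = 0.07889/(2π·13.3) = 9.441×10^-4 m·K/W
ΣR = 9.441×10^-4 m·K/W
ΔT = Q'·ΣR = 4.80×10^5 × 9.441×10^-4 = 453.2 K
Heat flows outward, so T_out = T_in − ΔT = 486 − 453.2 = 32.8 °C

T_out = 32.8 °C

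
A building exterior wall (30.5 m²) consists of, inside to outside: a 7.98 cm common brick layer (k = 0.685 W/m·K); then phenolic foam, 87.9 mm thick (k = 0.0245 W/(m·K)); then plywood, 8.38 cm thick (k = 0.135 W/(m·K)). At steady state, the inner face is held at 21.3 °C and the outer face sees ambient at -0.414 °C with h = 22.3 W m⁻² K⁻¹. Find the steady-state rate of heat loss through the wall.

Resistance network (inner→outer):
  R_common brick = L/(kA) = 0.0798/(0.685·30.5) = 0.003820 K/W
  R_phenolic foam = L/(kA) = 0.0879/(0.0245·30.5) = 0.1176 K/W
  R_plywood = L/(kA) = 0.0838/(0.135·30.5) = 0.02035 K/W
  R_conv,out = 1/(hA) = 1/(22.3·30.5) = 0.001470 K/W
ΣR = 0.003820 + 0.1176 + 0.02035 + 0.001470 = 0.1432 K/W
Q = ΔT/ΣR = (21.3 °C − -0.414 °C)/0.1432 = 152 W

Q = 152 W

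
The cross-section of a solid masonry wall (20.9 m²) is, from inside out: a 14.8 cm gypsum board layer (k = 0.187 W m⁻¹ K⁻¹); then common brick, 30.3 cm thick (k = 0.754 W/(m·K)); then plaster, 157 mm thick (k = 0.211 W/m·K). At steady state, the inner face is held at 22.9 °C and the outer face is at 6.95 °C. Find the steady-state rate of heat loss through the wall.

Resistance network (inner→outer):
  R_gypsum board = L/(kA) = 0.148/(0.187·20.9) = 0.03787 K/W
  R_common brick = L/(kA) = 0.303/(0.754·20.9) = 0.01923 K/W
  R_plaster = L/(kA) = 0.157/(0.211·20.9) = 0.03560 K/W
ΣR = 0.03787 + 0.01923 + 0.03560 = 0.09270 K/W
Q = ΔT/ΣR = (22.9 °C − 6.95 °C)/0.09270 = 172 W

Q = 172 W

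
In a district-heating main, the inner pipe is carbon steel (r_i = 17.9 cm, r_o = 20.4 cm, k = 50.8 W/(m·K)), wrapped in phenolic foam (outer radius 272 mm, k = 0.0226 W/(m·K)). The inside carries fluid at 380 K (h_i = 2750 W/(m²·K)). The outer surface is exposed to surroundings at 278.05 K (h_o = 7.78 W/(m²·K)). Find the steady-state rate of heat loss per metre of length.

Q' = 48.5 W/m

Resistance network (inner→outer):
  R'_conv,in = 1/(2πr h) = 1/(2π·0.179·2750) = 3.233×10^-4 m·K/W
  R'_carbon steel = ln(0.204/0.179)/(2πk) = 0.1307/(2π·50.8) = 4.096×10^-4 m·K/W
  R'_phenolic foam = ln(0.272/0.204)/(2πk) = 0.2877/(2π·0.0226) = 2.026 m·K/W
  R'_conv,out = 1/(2πr h) = 1/(2π·0.272·7.78) = 0.07521 m·K/W
ΣR = 3.233×10^-4 + 4.096×10^-4 + 2.026 + 0.07521 = 2.102 m·K/W
Q' = ΔT/ΣR = (380 K − 278.05 K)/2.102 = 48.5 W/m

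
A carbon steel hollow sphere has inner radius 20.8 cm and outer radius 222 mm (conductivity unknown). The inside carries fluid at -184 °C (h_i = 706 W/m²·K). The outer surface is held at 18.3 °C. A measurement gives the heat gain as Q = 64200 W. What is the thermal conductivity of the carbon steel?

k = 44.2 W/m·K

ΣR = ΔT/Q = |-184 − 18.3|/64200 = 0.003151 K/W
Known resistances:
  R_conv,in = 1/(4πr²h) = 1/(4π·0.208²·706) = 0.002605 K/W
R_carbon steel = ΣR − ΣR_known = 0.003151 − 0.002605 = 5.460×10^-4 K/W
(1/r₁−1/r₂)/(4πk) = 5.460×10^-4 ⇒ k = 0.3032/(4π·5.460×10^-4) = 44.2 W/m·K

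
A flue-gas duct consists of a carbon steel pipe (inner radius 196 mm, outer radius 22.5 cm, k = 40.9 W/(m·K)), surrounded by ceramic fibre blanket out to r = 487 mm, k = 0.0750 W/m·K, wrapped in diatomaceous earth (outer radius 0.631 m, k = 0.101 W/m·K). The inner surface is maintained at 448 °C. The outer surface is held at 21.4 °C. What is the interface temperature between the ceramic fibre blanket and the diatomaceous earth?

T = 106 °C

Treat each layer as a resistance in series:
  R'_carbon steel = ln(0.225/0.196)/(2πk) = 0.1380/(2π·40.9) = 5.369×10^-4 m·K/W
  R'_ceramic fibre blanket = ln(0.487/0.225)/(2πk) = 0.7722/(2π·0.0750) = 1.639 m·K/W
  R'_diatomaceous earth = ln(0.631/0.487)/(2πk) = 0.2590/(2π·0.101) = 0.4082 m·K/W
ΣR = 5.369×10^-4 + 1.639 + 0.4082 = 2.048 m·K/W
Q' = ΔT/ΣR = (448 °C − 21.4 °C)/2.048 = 208.3 W/m
From the inner boundary to the ceramic fibre blanket/diatomaceous earth interface, ΣR_partial = 1.640 m·K/W.
T_interface = T_in − Q'·ΣR_partial = 448 °C − (208.3)(1.640) = 106 °C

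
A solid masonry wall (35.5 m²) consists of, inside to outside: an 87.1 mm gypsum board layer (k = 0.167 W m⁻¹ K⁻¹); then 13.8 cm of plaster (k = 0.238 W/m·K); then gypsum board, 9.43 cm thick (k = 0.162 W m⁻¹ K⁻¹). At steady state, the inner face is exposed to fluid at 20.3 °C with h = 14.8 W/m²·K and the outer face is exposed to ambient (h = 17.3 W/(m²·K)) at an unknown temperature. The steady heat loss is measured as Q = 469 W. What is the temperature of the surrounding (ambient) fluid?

Sum the resistances:
  R_conv,in = 1/(hA) = 1/(14.8·35.5) = 0.001903 K/W
  R_gypsum board = L/(kA) = 0.0871/(0.167·35.5) = 0.01469 K/W
  R_plaster = L/(kA) = 0.138/(0.238·35.5) = 0.01633 K/W
  R_gypsum board = L/(kA) = 0.0943/(0.162·35.5) = 0.01640 K/W
  R_conv,out = 1/(hA) = 1/(17.3·35.5) = 0.001628 K/W
ΣR = 0.05095 K/W
ΔT = Q·ΣR = 469 × 0.05095 = 23.90 K
Heat flows outward, so T_out = T_in − ΔT = 20.3 − 23.90 = -3.60 °C

T_out = -3.60 °C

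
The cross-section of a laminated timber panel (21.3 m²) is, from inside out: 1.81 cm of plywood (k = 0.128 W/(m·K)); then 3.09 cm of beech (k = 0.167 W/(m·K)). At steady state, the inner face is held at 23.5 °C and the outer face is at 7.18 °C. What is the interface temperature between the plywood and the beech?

T = 16.4 °C

Series thermal resistances, inner to outer:
  R_plywood = L/(kA) = 0.0181/(0.128·21.3) = 0.006639 K/W
  R_beech = L/(kA) = 0.0309/(0.167·21.3) = 0.008687 K/W
ΣR = 0.006639 + 0.008687 = 0.01533 K/W
Q = ΔT/ΣR = (23.5 °C − 7.18 °C)/0.01533 = 1065 W
From the inner boundary to the plywood/beech interface, ΣR_partial = 0.006639 K/W.
T_interface = T_in − Q·ΣR_partial = 23.5 °C − (1065)(0.006639) = 16.4 °C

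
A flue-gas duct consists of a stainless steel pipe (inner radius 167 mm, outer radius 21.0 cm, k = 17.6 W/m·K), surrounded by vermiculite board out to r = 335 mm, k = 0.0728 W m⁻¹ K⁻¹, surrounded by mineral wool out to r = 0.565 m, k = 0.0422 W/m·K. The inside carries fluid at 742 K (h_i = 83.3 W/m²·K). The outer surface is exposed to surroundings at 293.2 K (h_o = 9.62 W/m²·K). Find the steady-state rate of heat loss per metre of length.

Q' = 148 W/m

Series thermal resistances, inner to outer:
  R'_conv,in = 1/(2πr h) = 1/(2π·0.167·83.3) = 0.01144 m·K/W
  R'_stainless steel = ln(0.210/0.167)/(2πk) = 0.2291/(2π·17.6) = 0.002072 m·K/W
  R'_vermiculite board = ln(0.335/0.210)/(2πk) = 0.4670/(2π·0.0728) = 1.021 m·K/W
  R'_mineral wool = ln(0.565/0.335)/(2πk) = 0.5227/(2π·0.0422) = 1.971 m·K/W
  R'_conv,out = 1/(2πr h) = 1/(2π·0.565·9.62) = 0.02928 m·K/W
ΣR = 0.01144 + 0.002072 + 1.021 + 1.971 + 0.02928 = 3.035 m·K/W
Q' = ΔT/ΣR = (742 K − 293.2 K)/3.035 = 148 W/m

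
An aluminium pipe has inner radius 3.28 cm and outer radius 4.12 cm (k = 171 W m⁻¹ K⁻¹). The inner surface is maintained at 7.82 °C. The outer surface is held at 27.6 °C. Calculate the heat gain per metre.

Q' = 2πk·ΔT/ln(r₂/r₁) = 2π × 171 × 19.78 / ln(0.0412/0.0328) = 93200 W/m

Q' = 93.2 kW/m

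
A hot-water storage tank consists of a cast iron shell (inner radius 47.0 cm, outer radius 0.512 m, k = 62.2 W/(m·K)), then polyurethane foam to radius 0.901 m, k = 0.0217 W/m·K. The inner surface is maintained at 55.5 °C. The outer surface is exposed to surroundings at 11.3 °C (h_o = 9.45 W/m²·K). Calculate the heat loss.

Q = 14.2 W

Resistance network (inner→outer):
  R_cast iron = (1/0.470 − 1/0.512)/(4πk) = 0.1745/(4π·62.2) = 2.233×10^-4 K/W
  R_polyurethane foam = (1/0.512 − 1/0.901)/(4πk) = 0.8432/(4π·0.0217) = 3.092 K/W
  R_conv,out = 1/(4πr²h) = 1/(4π·0.901²·9.45) = 0.01037 K/W
ΣR = 2.233×10^-4 + 3.092 + 0.01037 = 3.103 K/W
Q = ΔT/ΣR = (55.5 °C − 11.3 °C)/3.103 = 14.2 W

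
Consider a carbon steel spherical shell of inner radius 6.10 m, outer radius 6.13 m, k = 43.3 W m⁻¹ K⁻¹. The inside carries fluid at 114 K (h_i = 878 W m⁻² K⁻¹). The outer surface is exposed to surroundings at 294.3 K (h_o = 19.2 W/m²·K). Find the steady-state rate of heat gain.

Q = 1580 kW

Treat each layer as a resistance in series:
  R_conv,in = 1/(4πr²h) = 1/(4π·6.10²·878) = 2.436×10^-6 K/W
  R_carbon steel = (1/6.10 − 1/6.13)/(4πk) = 8.023×10^-4/(4π·43.3) = 1.474×10^-6 K/W
  R_conv,out = 1/(4πr²h) = 1/(4π·6.13²·19.2) = 1.103×10^-4 K/W
ΣR = 2.436×10^-6 + 1.474×10^-6 + 1.103×10^-4 = 1.142×10^-4 K/W
Q = ΔT/ΣR = (114 K − 294.3 K)/1.142×10^-4 = -1.58×10^6 W
(Negative Q ⇒ heat flows inward; heat gain = 1.58×10^6 W.)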